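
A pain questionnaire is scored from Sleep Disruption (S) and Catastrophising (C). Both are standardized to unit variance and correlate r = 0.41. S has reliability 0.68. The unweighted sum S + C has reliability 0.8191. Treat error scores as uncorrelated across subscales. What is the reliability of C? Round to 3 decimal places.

Var(S+C) = 2 + 2·0.41 = 2.820.
True-score variance = ρ_S + ρ_C + 2·0.41, so 0.8191 = (0.68 + ρ_C + 0.82) / 2.820.
ρ_C = 0.8191·2.820 − 0.68 − 0.82 = 0.810.

0.810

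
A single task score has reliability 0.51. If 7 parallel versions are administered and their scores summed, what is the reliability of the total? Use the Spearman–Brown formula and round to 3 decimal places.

0.879

ρ_k = kρ / (1 + (k−1)ρ) = 7·0.51 / (1 + 6·0.51) = 3.570 / 4.060 = 0.879.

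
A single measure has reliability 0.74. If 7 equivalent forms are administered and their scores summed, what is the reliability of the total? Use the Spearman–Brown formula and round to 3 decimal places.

ρ_k = kρ / (1 + (k−1)ρ) = 7·0.74 / (1 + 6·0.74) = 5.180 / 5.440 = 0.952.

0.952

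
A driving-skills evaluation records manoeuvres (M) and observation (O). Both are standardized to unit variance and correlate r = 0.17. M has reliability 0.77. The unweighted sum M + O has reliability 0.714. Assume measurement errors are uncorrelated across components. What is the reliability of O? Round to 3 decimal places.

Var(M+O) = 2 + 2·0.17 = 2.340.
True-score variance = ρ_M + ρ_O + 2·0.17, so 0.714 = (0.77 + ρ_O + 0.34) / 2.340.
ρ_O = 0.714·2.340 − 0.77 − 0.34 = 0.561.

0.561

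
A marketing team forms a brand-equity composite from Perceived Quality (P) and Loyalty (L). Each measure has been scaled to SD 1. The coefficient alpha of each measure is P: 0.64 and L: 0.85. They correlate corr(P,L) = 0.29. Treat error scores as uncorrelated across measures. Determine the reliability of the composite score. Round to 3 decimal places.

Var(P+L) = 2 + 2·[0.29] = 2 + 0.58 = 2.58.
Because errors are independent across components, Cov(Tᵢ,Tⱼ) = Cov(Xᵢ,Xⱼ); the off-diagonal part of the true-score variance is the same as above.
True-score variance = [0.64 + 0.85] + 0.58 = 1.49 + 0.58 = 2.07.
Reliability = 2.07 / 2.58 = 0.802.

0.802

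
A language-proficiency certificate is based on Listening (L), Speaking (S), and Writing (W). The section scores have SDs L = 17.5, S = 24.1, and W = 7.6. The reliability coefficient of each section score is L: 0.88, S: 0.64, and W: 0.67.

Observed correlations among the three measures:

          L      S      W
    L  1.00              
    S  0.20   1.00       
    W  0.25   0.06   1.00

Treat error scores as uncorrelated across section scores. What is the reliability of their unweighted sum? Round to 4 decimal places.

0.7796

Var(L+S+W) = 17.5² + 24.1² + 7.6² + 2·[17.5·24.1·0.20 + 17.5·7.6·0.25 + 24.1·7.6·0.06] = 944.82 + 257.179 = 1202.
Because errors are independent across components, Cov(Tᵢ,Tⱼ) = Cov(Xᵢ,Xⱼ); the off-diagonal part of the true-score variance is the same as above.
True-score variance = [17.5²·0.88 + 24.1²·0.64 + 7.6²·0.67] + 257.179 = 679.918 + 257.179 = 937.097.
Reliability = 937.097 / 1202 = 0.7796.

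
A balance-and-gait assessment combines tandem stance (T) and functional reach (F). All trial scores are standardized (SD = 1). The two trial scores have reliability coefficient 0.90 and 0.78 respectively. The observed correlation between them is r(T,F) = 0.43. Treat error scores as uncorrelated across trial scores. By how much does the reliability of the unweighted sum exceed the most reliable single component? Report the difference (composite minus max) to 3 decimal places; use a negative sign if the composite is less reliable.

Var(sum) = 2 + 0.86 = 2.86; true-score variance = 1.68 + 0.86 = 2.54; composite reliability = 0.8881.
Max component reliability = 0.9000.
Difference = 0.8881 − 0.9000 = -0.012.

-0.012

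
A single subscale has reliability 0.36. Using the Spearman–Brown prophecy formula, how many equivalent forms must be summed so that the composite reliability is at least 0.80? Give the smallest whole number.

k ≥ ρ*(1−ρ₁)/(ρ₁(1−ρ*)) = 0.80·0.64 / (0.36·0.20) = 7.111.
Smallest integer k = 8.

8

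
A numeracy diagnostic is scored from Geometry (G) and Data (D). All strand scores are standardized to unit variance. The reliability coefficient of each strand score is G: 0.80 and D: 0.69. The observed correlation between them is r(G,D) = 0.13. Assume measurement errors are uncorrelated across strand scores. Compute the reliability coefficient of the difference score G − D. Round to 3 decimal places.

Var(G−D) = 1 + 1 − 2·0.13 = 2 − 0.26 = 1.74.
Under uncorrelated errors the observed covariances equal the true-score covariances, so only the own-variance terms attenuate.
True-score variance = [0.80 + 0.69] − 0.26 = 1.49 − 0.26 = 1.23.
Reliability = 1.23 / 1.74 = 0.707.

0.707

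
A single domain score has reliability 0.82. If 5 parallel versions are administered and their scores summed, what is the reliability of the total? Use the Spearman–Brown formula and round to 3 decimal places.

0.958

ρ_k = kρ / (1 + (k−1)ρ) = 5·0.82 / (1 + 4·0.82) = 4.100 / 4.280 = 0.958.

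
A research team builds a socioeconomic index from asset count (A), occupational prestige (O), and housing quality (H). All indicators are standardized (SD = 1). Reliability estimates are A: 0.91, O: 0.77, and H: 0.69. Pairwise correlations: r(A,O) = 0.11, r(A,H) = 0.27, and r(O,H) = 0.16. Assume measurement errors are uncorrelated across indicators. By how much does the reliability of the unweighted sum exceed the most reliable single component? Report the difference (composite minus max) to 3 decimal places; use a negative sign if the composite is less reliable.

-0.064

Var(sum) = 3 + 1.08 = 4.08; true-score variance = 2.37 + 1.08 = 3.45; composite reliability = 0.8456.
Max component reliability = 0.9100.
Difference = 0.8456 − 0.9100 = -0.064.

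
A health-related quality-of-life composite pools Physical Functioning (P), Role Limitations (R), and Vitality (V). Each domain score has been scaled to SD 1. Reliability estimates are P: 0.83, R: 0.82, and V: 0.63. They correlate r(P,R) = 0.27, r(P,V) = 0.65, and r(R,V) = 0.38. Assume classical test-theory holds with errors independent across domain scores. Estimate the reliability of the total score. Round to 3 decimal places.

Var(P+R+V) = 3 + 2·[0.27 + 0.65 + 0.38] = 3 + 2.6 = 5.6.
Under uncorrelated errors the observed covariances equal the true-score covariances, so only the own-variance terms attenuate.
True-score variance = [0.83 + 0.82 + 0.63] + 2.6 = 2.28 + 2.6 = 4.88.
Reliability = 4.88 / 5.6 = 0.871.

0.871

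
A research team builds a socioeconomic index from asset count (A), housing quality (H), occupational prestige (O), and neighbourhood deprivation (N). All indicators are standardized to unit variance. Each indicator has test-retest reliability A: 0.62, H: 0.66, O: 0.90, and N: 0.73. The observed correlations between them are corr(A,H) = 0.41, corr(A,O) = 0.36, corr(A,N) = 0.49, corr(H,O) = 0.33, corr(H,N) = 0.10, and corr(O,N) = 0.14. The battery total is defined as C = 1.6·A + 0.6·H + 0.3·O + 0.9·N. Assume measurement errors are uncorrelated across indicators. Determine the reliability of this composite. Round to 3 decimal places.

0.802

Var(C) = 1.6² + 0.6² + 0.3² + 0.9² + 2·[0.96·0.41 + 0.48·0.36 + 1.44·0.49 + 0.18·0.33 + 0.54·0.10 + 0.27·0.14] = 3.82 + 2.8464 = 6.6664.
Because errors are independent across components, Cov(Tᵢ,Tⱼ) = Cov(Xᵢ,Xⱼ); the off-diagonal part of the true-score variance is the same as above.
True-score variance = [1.6²·0.62 + 0.6²·0.66 + 0.3²·0.90 + 0.9²·0.73] + 2.8464 = 2.4971 + 2.8464 = 5.3435.
Reliability = 5.3435 / 6.6664 = 0.802.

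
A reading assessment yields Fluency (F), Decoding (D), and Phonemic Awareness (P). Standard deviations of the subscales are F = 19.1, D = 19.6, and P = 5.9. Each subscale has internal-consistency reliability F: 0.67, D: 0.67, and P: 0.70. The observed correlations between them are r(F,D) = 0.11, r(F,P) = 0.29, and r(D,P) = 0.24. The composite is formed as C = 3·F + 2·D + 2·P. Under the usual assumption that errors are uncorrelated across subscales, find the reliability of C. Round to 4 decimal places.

0.7310

Var(C) = 3²·19.1² + 2²·19.6² + 2²·5.9² + 2·[6·19.1·19.6·0.11 + 6·19.1·5.9·0.29 + 4·19.6·5.9·0.24] = 4959.17 + 1108.35 = 6067.52.
With uncorrelated errors the cross-covariances are all true-score covariance, so they carry over unchanged; only the diagonal terms shrink to ρᵢσᵢ².
True-score variance = [3²·19.1²·0.67 + 2²·19.6²·0.67 + 2²·5.9²·0.70] + 1108.35 = 3326.82 + 1108.35 = 4435.17.
Reliability = 4435.17 / 6067.52 = 0.7310.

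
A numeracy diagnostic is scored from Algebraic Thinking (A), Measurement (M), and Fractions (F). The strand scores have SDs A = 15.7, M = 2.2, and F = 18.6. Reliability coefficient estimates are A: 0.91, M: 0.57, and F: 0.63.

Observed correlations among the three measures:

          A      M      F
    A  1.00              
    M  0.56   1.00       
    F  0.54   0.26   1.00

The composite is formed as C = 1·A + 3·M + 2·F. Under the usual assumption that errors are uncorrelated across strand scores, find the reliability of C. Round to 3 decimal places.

Var(C) = 15.7² + 3²·2.2² + 2²·18.6² + 2·[3·15.7·2.2·0.56 + 2·15.7·18.6·0.54 + 6·2.2·18.6·0.26] = 1673.89 + 874.488 = 2548.38.
With uncorrelated errors the cross-covariances are all true-score covariance, so they carry over unchanged; only the diagonal terms shrink to ρᵢσᵢ².
True-score variance = [15.7²·0.91 + 3²·2.2²·0.57 + 2²·18.6²·0.63] + 874.488 = 1120.95 + 874.488 = 1995.44.
Reliability = 1995.44 / 2548.38 = 0.783.

0.783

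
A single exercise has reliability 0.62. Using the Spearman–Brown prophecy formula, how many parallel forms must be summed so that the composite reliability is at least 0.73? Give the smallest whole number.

k ≥ ρ*(1−ρ₁)/(ρ₁(1−ρ*)) = 0.73·0.38 / (0.62·0.27) = 1.657.
Smallest integer k = 2.

2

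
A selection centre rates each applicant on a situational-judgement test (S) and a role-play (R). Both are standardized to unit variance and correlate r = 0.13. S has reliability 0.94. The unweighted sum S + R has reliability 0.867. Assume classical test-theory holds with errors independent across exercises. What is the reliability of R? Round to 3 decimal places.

Var(S+R) = 2 + 2·0.13 = 2.260.
True-score variance = ρ_S + ρ_R + 2·0.13, so 0.867 = (0.94 + ρ_R + 0.26) / 2.260.
ρ_R = 0.867·2.260 − 0.94 − 0.26 = 0.759.

0.759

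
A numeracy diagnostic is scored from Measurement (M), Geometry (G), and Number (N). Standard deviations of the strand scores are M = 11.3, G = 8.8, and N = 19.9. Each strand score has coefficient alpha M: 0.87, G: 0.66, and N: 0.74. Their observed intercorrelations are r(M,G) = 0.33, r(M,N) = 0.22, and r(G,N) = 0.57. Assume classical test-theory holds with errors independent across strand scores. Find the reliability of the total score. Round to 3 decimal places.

0.849

Var(M+G+N) = 11.3² + 8.8² + 19.9² + 2·[11.3·8.8·0.33 + 11.3·19.9·0.22 + 8.8·19.9·0.57] = 601.14 + 364.21 = 965.35.
Under uncorrelated errors the observed covariances equal the true-score covariances, so only the own-variance terms attenuate.
True-score variance = [11.3²·0.87 + 8.8²·0.66 + 19.9²·0.74] + 364.21 = 455.248 + 364.21 = 819.458.
Reliability = 819.458 / 965.35 = 0.849.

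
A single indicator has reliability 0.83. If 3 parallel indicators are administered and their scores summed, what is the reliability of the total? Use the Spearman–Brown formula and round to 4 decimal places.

0.9361

ρ_k = kρ / (1 + (k−1)ρ) = 3·0.83 / (1 + 2·0.83) = 2.490 / 2.660 = 0.9361.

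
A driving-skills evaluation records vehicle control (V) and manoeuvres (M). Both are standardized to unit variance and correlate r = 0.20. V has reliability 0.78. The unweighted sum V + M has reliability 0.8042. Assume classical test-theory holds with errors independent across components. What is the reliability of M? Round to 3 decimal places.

Var(V+M) = 2 + 2·0.20 = 2.400.
True-score variance = ρ_V + ρ_M + 2·0.20, so 0.8042 = (0.78 + ρ_M + 0.40) / 2.400.
ρ_M = 0.8042·2.400 − 0.78 − 0.40 = 0.750.

0.750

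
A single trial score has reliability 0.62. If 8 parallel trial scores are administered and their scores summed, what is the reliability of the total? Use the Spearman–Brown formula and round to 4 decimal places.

ρ_k = kρ / (1 + (k−1)ρ) = 8·0.62 / (1 + 7·0.62) = 4.960 / 5.340 = 0.9288.

0.9288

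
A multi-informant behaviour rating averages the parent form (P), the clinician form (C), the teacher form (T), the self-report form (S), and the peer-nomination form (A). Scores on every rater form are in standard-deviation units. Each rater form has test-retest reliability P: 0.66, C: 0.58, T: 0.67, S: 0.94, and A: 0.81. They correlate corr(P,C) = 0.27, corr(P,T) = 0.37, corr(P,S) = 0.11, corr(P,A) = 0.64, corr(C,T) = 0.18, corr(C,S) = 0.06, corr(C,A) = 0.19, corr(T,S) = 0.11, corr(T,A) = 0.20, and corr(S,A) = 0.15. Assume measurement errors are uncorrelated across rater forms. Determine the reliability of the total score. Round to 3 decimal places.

Var(P+C+T+S+A) = 5 + 2·[0.27 + 0.37 + 0.11 + 0.64 + 0.18 + 0.06 + 0.19 + 0.11 + 0.20 + 0.15] = 5 + 4.56 = 9.56.
Under uncorrelated errors the observed covariances equal the true-score covariances, so only the own-variance terms attenuate.
True-score variance = [0.66 + 0.58 + 0.67 + 0.94 + 0.81] + 4.56 = 3.66 + 4.56 = 8.22.
Reliability = 8.22 / 9.56 = 0.860.

0.860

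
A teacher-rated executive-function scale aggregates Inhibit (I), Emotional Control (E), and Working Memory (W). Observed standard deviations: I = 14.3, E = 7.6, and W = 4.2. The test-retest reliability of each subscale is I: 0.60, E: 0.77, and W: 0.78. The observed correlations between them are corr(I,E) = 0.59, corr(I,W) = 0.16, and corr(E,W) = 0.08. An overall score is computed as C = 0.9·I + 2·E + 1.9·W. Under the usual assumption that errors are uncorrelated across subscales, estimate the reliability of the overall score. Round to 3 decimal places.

Var(C) = 0.9²·14.3² + 2²·7.6² + 1.9²·4.2² + 2·[1.8·14.3·7.6·0.59 + 1.71·14.3·4.2·0.16 + 3.8·7.6·4.2·0.08] = 460.357 + 283.109 = 743.466.
With uncorrelated errors the cross-covariances are all true-score covariance, so they carry over unchanged; only the diagonal terms shrink to ρᵢσᵢ².
True-score variance = [0.9²·14.3²·0.60 + 2²·7.6²·0.77 + 1.9²·4.2²·0.78] + 283.109 = 326.954 + 283.109 = 610.062.
Reliability = 610.062 / 743.466 = 0.821.

0.821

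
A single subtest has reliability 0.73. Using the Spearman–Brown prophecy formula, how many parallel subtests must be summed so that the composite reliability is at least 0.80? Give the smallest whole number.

2

k ≥ ρ*(1−ρ₁)/(ρ₁(1−ρ*)) = 0.80·0.27 / (0.73·0.20) = 1.479.
Smallest integer k = 2.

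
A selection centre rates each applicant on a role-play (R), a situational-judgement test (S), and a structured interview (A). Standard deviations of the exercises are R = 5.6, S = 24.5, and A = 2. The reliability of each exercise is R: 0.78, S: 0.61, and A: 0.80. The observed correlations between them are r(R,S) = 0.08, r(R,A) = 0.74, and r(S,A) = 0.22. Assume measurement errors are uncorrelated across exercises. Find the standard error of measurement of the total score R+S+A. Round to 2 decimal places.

Var(total) = 635.61 + 60.088 = 695.698.
True-score variance = 393.813 + 60.088 = 453.901, so reliability = 0.6524.
Error variance = 695.698 − 453.901 = 241.797; SEM = √241.797 = 15.55.

15.55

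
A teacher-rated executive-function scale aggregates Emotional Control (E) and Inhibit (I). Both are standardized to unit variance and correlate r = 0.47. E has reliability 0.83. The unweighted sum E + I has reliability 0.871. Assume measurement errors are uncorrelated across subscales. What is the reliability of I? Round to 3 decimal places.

Var(E+I) = 2 + 2·0.47 = 2.940.
True-score variance = ρ_E + ρ_I + 2·0.47, so 0.871 = (0.83 + ρ_I + 0.94) / 2.940.
ρ_I = 0.871·2.940 − 0.83 − 0.94 = 0.791.

0.791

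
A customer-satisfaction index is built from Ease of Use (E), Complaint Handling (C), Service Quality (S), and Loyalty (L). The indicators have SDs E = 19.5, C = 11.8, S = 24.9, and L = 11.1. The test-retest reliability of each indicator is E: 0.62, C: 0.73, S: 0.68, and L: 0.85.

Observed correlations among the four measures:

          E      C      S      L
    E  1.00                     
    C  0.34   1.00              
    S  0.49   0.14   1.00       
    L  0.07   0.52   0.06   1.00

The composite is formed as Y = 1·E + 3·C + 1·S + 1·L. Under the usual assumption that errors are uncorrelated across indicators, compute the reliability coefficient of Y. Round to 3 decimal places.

0.827

Var(Y) = 19.5² + 3²·11.8² + 24.9² + 11.1² + 2·[3·19.5·11.8·0.34 + 19.5·24.9·0.49 + 19.5·11.1·0.07 + 3·11.8·24.9·0.14 + 3·11.8·11.1·0.52 + 24.9·11.1·0.06] = 2376.63 + 1664.18 = 4040.81.
Under uncorrelated errors the observed covariances equal the true-score covariances, so only the own-variance terms attenuate.
True-score variance = [19.5²·0.62 + 3²·11.8²·0.73 + 24.9²·0.68 + 11.1²·0.85] + 1664.18 = 1676.9 + 1664.18 = 3341.08.
Reliability = 3341.08 / 4040.81 = 0.827.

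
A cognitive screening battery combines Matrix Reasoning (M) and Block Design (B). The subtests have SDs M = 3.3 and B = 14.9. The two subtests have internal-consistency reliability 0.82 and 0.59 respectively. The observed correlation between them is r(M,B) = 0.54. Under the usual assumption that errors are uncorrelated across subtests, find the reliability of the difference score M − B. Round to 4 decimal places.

Var(M−B) = 3.3² + 14.9² − 2·3.3·14.9·0.54 = 232.9 − 53.1036 = 179.796.
With uncorrelated errors the cross-covariances are all true-score covariance, so they carry over unchanged; only the diagonal terms shrink to ρᵢσᵢ².
True-score variance = [3.3²·0.82 + 14.9²·0.59] − 53.1036 = 139.916 − 53.1036 = 86.8121.
Reliability = 86.8121 / 179.796 = 0.4828.

0.4828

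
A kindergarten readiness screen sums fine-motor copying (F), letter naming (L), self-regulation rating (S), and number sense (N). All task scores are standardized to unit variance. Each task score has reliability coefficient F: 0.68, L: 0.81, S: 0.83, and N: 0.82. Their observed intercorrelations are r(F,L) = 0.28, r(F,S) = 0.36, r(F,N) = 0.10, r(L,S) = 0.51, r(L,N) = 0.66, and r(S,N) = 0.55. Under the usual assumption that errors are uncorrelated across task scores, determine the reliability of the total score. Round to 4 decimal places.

0.9036

Var(F+L+S+N) = 4 + 2·[0.28 + 0.36 + 0.10 + 0.51 + 0.66 + 0.55] = 4 + 4.92 = 8.92.
With uncorrelated errors the cross-covariances are all true-score covariance, so they carry over unchanged; only the diagonal terms shrink to ρᵢσᵢ².
True-score variance = [0.68 + 0.81 + 0.83 + 0.82] + 4.92 = 3.14 + 4.92 = 8.06.
Reliability = 8.06 / 8.92 = 0.9036.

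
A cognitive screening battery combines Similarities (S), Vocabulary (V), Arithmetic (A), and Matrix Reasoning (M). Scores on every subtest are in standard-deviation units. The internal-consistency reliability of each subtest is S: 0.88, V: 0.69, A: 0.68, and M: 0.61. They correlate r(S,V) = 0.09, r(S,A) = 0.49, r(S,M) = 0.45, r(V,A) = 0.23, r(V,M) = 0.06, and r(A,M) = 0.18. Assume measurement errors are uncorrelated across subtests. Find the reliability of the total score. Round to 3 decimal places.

0.837

Var(S+V+A+M) = 4 + 2·[0.09 + 0.49 + 0.45 + 0.23 + 0.06 + 0.18] = 4 + 3 = 7.
Under uncorrelated errors the observed covariances equal the true-score covariances, so only the own-variance terms attenuate.
True-score variance = [0.88 + 0.69 + 0.68 + 0.61] + 3 = 2.86 + 3 = 5.86.
Reliability = 5.86 / 7 = 0.837.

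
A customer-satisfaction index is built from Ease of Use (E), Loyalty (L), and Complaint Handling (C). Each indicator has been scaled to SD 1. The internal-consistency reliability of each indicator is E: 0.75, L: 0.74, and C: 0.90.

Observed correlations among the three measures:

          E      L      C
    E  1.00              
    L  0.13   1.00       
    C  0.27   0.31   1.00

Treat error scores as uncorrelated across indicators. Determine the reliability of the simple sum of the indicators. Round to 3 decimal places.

0.862

Var(E+L+C) = 3 + 2·[0.13 + 0.27 + 0.31] = 3 + 1.42 = 4.42.
With uncorrelated errors the cross-covariances are all true-score covariance, so they carry over unchanged; only the diagonal terms shrink to ρᵢσᵢ².
True-score variance = [0.75 + 0.74 + 0.90] + 1.42 = 2.39 + 1.42 = 3.81.
Reliability = 3.81 / 4.42 = 0.862.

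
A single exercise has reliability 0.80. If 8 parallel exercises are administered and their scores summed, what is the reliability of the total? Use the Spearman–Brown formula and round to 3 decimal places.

ρ_k = kρ / (1 + (k−1)ρ) = 8·0.80 / (1 + 7·0.80) = 6.400 / 6.600 = 0.970.

0.970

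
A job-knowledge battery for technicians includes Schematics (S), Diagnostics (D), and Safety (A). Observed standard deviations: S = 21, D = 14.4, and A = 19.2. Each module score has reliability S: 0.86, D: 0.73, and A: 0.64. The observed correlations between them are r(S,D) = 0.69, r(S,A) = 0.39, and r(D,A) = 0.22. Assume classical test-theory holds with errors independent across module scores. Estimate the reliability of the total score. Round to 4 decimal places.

0.8661

Var(S+D+A) = 21² + 14.4² + 19.2² + 2·[21·14.4·0.69 + 21·19.2·0.39 + 14.4·19.2·0.22] = 1017 + 853.459 = 1870.46.
Under uncorrelated errors the observed covariances equal the true-score covariances, so only the own-variance terms attenuate.
True-score variance = [21²·0.86 + 14.4²·0.73 + 19.2²·0.64] + 853.459 = 766.562 + 853.459 = 1620.02.
Reliability = 1620.02 / 1870.46 = 0.8661.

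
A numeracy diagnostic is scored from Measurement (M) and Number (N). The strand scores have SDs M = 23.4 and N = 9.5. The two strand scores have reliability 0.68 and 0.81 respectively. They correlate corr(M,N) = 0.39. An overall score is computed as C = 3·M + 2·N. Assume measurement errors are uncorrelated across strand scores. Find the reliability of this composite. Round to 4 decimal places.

Var(C) = 3²·23.4² + 2²·9.5² + 2·[6·23.4·9.5·0.39] = 5289.04 + 1040.36 = 6329.4.
With uncorrelated errors the cross-covariances are all true-score covariance, so they carry over unchanged; only the diagonal terms shrink to ρᵢσᵢ².
True-score variance = [3²·23.4²·0.68 + 2²·9.5²·0.81] + 1040.36 = 3643.48 + 1040.36 = 4683.84.
Reliability = 4683.84 / 6329.4 = 0.7400.

0.7400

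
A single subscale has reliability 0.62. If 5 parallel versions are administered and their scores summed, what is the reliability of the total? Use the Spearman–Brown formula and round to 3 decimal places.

0.891

ρ_k = kρ / (1 + (k−1)ρ) = 5·0.62 / (1 + 4·0.62) = 3.100 / 3.480 = 0.891.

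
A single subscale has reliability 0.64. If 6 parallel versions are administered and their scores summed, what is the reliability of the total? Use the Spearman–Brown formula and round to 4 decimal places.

0.9143

ρ_k = kρ / (1 + (k−1)ρ) = 6·0.64 / (1 + 5·0.64) = 3.840 / 4.200 = 0.9143.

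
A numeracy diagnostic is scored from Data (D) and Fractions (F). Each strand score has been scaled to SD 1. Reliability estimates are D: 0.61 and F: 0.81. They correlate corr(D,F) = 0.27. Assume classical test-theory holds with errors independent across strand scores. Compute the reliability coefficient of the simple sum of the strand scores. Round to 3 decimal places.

0.772

Var(D+F) = 2 + 2·[0.27] = 2 + 0.54 = 2.54.
With uncorrelated errors the cross-covariances are all true-score covariance, so they carry over unchanged; only the diagonal terms shrink to ρᵢσᵢ².
True-score variance = [0.61 + 0.81] + 0.54 = 1.42 + 0.54 = 1.96.
Reliability = 1.96 / 2.54 = 0.772.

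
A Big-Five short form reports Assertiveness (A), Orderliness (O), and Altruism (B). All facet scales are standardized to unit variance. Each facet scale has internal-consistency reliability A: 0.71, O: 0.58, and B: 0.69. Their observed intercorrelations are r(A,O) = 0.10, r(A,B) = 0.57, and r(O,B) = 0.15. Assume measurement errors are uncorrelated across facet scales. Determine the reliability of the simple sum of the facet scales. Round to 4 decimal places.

0.7802

Var(A+O+B) = 3 + 2·[0.10 + 0.57 + 0.15] = 3 + 1.64 = 4.64.
Because errors are independent across components, Cov(Tᵢ,Tⱼ) = Cov(Xᵢ,Xⱼ); the off-diagonal part of the true-score variance is the same as above.
True-score variance = [0.71 + 0.58 + 0.69] + 1.64 = 1.98 + 1.64 = 3.62.
Reliability = 3.62 / 4.64 = 0.7802.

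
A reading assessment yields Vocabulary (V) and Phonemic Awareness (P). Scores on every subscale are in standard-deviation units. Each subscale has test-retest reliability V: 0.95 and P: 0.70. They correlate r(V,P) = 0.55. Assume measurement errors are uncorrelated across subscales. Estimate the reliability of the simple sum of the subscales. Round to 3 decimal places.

0.887

Var(V+P) = 2 + 2·[0.55] = 2 + 1.1 = 3.1.
Under uncorrelated errors the observed covariances equal the true-score covariances, so only the own-variance terms attenuate.
True-score variance = [0.95 + 0.70] + 1.1 = 1.65 + 1.1 = 2.75.
Reliability = 2.75 / 3.1 = 0.887.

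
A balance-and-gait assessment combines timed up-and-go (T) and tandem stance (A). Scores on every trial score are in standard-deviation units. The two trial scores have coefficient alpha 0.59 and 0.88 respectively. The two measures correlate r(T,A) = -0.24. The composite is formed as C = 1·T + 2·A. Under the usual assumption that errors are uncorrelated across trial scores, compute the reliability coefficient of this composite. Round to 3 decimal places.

0.780

Var(C) = 1 + 2² + 2·[2·(-0.24)] = 5 − 0.96 = 4.04.
Because errors are independent across components, Cov(Tᵢ,Tⱼ) = Cov(Xᵢ,Xⱼ); the off-diagonal part of the true-score variance is the same as above.
True-score variance = [0.59 + 2²·0.88] − 0.96 = 4.11 − 0.96 = 3.15.
Reliability = 3.15 / 4.04 = 0.780.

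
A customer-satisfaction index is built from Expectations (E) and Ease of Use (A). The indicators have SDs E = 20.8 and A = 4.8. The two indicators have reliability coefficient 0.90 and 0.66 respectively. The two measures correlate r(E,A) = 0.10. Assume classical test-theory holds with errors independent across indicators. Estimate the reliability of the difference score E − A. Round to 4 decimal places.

Var(E−A) = 20.8² + 4.8² − 2·20.8·4.8·0.10 = 455.68 − 19.968 = 435.712.
Because errors are independent across components, Cov(Tᵢ,Tⱼ) = Cov(Xᵢ,Xⱼ); the off-diagonal part of the true-score variance is the same as above.
True-score variance = [20.8²·0.90 + 4.8²·0.66] − 19.968 = 404.582 − 19.968 = 384.614.
Reliability = 384.614 / 435.712 = 0.8827.

0.8827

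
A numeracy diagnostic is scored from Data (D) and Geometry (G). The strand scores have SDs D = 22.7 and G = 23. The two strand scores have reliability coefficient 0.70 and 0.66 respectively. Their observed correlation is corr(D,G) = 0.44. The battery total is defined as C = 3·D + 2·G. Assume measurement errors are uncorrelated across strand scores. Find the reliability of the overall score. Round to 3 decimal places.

0.778

Var(C) = 3²·22.7² + 2²·23² + 2·[6·22.7·23·0.44] = 6753.61 + 2756.69 = 9510.3.
With uncorrelated errors the cross-covariances are all true-score covariance, so they carry over unchanged; only the diagonal terms shrink to ρᵢσᵢ².
True-score variance = [3²·22.7²·0.70 + 2²·23²·0.66] + 2756.69 = 4642.89 + 2756.69 = 7399.57.
Reliability = 7399.57 / 9510.3 = 0.778.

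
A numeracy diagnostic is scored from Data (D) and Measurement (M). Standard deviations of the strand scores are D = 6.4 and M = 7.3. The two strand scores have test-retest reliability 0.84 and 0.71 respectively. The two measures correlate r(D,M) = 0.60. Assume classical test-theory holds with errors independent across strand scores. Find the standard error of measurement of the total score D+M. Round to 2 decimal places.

Var(total) = 94.25 + 56.064 = 150.314.
True-score variance = 72.2423 + 56.064 = 128.306, so reliability = 0.8536.
Error variance = 150.314 − 128.306 = 22.0077; SEM = √22.0077 = 4.69.

4.69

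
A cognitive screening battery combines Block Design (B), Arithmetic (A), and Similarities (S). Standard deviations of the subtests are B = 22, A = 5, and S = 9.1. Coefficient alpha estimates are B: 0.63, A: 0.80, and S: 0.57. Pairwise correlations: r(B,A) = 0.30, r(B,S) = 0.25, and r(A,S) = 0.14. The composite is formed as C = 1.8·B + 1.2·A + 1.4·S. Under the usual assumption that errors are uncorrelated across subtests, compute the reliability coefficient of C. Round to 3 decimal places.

Var(C) = 1.8²·22² + 1.2²·5² + 1.4²·9.1² + 2·[2.16·22·5·0.30 + 2.52·22·9.1·0.25 + 1.68·5·9.1·0.14] = 1766.47 + 416.215 = 2182.68.
With uncorrelated errors the cross-covariances are all true-score covariance, so they carry over unchanged; only the diagonal terms shrink to ρᵢσᵢ².
True-score variance = [1.8²·22²·0.63 + 1.2²·5²·0.80 + 1.4²·9.1²·0.57] + 416.215 = 1109.26 + 416.215 = 1525.47.
Reliability = 1525.47 / 2182.68 = 0.699.

0.699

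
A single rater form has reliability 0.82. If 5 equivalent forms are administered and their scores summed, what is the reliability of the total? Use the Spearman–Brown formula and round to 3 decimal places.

0.958

ρ_k = kρ / (1 + (k−1)ρ) = 5·0.82 / (1 + 4·0.82) = 4.100 / 4.280 = 0.958.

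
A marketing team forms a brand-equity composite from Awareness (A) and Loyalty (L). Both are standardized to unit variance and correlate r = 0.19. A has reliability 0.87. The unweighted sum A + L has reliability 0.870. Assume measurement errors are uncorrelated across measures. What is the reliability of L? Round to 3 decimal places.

0.821

Var(A+L) = 2 + 2·0.19 = 2.380.
True-score variance = ρ_A + ρ_L + 2·0.19, so 0.870 = (0.87 + ρ_L + 0.38) / 2.380.
ρ_L = 0.870·2.380 − 0.87 − 0.38 = 0.821.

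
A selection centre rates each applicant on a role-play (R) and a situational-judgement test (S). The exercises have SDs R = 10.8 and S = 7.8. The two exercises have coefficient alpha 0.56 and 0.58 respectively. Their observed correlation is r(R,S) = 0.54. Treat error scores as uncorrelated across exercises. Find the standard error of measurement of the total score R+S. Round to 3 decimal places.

8.768

Var(total) = 177.48 + 90.9792 = 268.459.
True-score variance = 100.606 + 90.9792 = 191.585, so reliability = 0.7136.
Error variance = 268.459 − 191.585 = 76.8744; SEM = √76.8744 = 8.768.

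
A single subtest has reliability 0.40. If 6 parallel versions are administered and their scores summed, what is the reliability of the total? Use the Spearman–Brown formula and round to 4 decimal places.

ρ_k = kρ / (1 + (k−1)ρ) = 6·0.40 / (1 + 5·0.40) = 2.400 / 3.000 = 0.8000.

0.8000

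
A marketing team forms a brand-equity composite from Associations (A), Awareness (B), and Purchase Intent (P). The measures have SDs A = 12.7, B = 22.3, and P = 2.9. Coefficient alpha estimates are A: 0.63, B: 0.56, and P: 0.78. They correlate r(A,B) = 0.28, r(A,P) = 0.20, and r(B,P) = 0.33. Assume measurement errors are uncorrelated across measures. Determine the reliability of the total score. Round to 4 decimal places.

0.6825

Var(A+B+P) = 12.7² + 22.3² + 2.9² + 2·[12.7·22.3·0.28 + 12.7·2.9·0.20 + 22.3·2.9·0.33] = 666.99 + 216.012 = 883.002.
Because errors are independent across components, Cov(Tᵢ,Tⱼ) = Cov(Xᵢ,Xⱼ); the off-diagonal part of the true-score variance is the same as above.
True-score variance = [12.7²·0.63 + 22.3²·0.56 + 2.9²·0.78] + 216.012 = 386.655 + 216.012 = 602.667.
Reliability = 602.667 / 883.002 = 0.6825.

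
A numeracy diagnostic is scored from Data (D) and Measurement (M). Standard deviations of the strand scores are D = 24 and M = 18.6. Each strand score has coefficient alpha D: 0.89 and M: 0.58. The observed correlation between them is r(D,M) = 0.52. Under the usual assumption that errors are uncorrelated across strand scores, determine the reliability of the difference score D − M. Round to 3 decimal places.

Var(D−M) = 24² + 18.6² − 2·24·18.6·0.52 = 921.96 − 464.256 = 457.704.
Under uncorrelated errors the observed covariances equal the true-score covariances, so only the own-variance terms attenuate.
True-score variance = [24²·0.89 + 18.6²·0.58] − 464.256 = 713.297 − 464.256 = 249.041.
Reliability = 249.041 / 457.704 = 0.544.

0.544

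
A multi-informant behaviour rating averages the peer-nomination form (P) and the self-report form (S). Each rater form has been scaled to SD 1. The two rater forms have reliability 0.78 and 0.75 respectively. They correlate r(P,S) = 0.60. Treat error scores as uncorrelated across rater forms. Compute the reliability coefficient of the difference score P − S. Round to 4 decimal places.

0.4125

Var(P−S) = 1 + 1 − 2·0.60 = 2 − 1.2 = 0.8.
Under uncorrelated errors the observed covariances equal the true-score covariances, so only the own-variance terms attenuate.
True-score variance = [0.78 + 0.75] − 1.2 = 1.53 − 1.2 = 0.33.
Reliability = 0.33 / 0.8 = 0.4125.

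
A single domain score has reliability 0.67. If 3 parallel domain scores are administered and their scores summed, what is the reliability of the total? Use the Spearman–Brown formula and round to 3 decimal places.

0.859

ρ_k = kρ / (1 + (k−1)ρ) = 3·0.67 / (1 + 2·0.67) = 2.010 / 2.340 = 0.859.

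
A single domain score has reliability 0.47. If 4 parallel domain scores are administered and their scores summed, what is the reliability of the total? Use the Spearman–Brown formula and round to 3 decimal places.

0.780

ρ_k = kρ / (1 + (k−1)ρ) = 4·0.47 / (1 + 3·0.47) = 1.880 / 2.410 = 0.780.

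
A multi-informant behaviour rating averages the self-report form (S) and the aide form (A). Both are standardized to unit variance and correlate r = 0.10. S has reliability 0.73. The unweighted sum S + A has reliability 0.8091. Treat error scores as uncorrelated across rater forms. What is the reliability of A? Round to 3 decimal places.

0.850

Var(S+A) = 2 + 2·0.10 = 2.200.
True-score variance = ρ_S + ρ_A + 2·0.10, so 0.8091 = (0.73 + ρ_A + 0.20) / 2.200.
ρ_A = 0.8091·2.200 − 0.73 − 0.20 = 0.850.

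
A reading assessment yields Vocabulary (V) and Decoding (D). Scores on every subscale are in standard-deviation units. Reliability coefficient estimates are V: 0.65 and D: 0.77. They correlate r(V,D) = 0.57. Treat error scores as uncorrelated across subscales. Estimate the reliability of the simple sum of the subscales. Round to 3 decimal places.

0.815

Var(V+D) = 2 + 2·[0.57] = 2 + 1.14 = 3.14.
Under uncorrelated errors the observed covariances equal the true-score covariances, so only the own-variance terms attenuate.
True-score variance = [0.65 + 0.77] + 1.14 = 1.42 + 1.14 = 2.56.
Reliability = 2.56 / 3.14 = 0.815.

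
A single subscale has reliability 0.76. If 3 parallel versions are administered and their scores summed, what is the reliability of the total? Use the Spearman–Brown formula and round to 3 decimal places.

0.905

ρ_k = kρ / (1 + (k−1)ρ) = 3·0.76 / (1 + 2·0.76) = 2.280 / 2.520 = 0.905.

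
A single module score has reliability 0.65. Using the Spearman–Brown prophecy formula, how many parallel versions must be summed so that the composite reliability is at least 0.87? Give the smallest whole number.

k ≥ ρ*(1−ρ₁)/(ρ₁(1−ρ*)) = 0.87·0.35 / (0.65·0.13) = 3.604.
Smallest integer k = 4.

4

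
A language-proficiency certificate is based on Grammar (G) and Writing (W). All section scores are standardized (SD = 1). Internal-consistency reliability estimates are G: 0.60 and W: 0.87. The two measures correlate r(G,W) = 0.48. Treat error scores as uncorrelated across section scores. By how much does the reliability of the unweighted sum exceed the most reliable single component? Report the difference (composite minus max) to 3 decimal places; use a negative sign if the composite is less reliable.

Var(sum) = 2 + 0.96 = 2.96; true-score variance = 1.47 + 0.96 = 2.43; composite reliability = 0.8209.
Max component reliability = 0.8700.
Difference = 0.8209 − 0.8700 = -0.049.

-0.049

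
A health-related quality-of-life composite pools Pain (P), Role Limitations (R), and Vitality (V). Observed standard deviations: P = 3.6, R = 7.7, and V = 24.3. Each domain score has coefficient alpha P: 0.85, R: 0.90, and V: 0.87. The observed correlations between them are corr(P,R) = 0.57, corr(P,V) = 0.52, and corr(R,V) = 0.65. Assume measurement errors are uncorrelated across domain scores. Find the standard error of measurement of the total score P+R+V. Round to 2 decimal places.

9.20

Var(total) = 662.74 + 365.823 = 1028.56.
True-score variance = 578.103 + 365.823 = 943.926, so reliability = 0.9177.
Error variance = 1028.56 − 943.926 = 84.6367; SEM = √84.6367 = 9.20.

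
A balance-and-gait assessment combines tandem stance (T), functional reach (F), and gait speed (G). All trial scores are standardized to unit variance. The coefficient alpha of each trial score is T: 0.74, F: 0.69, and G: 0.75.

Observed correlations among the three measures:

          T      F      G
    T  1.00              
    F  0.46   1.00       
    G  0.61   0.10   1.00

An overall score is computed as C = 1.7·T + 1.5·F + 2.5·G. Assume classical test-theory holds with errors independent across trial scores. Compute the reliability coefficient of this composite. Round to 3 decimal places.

Var(C) = 1.7² + 1.5² + 2.5² + 2·[2.55·0.46 + 4.25·0.61 + 3.75·0.10] = 11.39 + 8.281 = 19.671.
Under uncorrelated errors the observed covariances equal the true-score covariances, so only the own-variance terms attenuate.
True-score variance = [1.7²·0.74 + 1.5²·0.69 + 2.5²·0.75] + 8.281 = 8.3786 + 8.281 = 16.6596.
Reliability = 16.6596 / 19.671 = 0.847.

0.847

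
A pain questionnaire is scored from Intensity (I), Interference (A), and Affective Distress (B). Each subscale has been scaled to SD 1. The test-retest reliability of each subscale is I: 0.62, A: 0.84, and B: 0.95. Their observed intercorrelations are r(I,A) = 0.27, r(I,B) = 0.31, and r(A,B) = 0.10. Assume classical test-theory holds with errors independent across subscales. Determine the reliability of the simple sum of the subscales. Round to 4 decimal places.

Var(I+A+B) = 3 + 2·[0.27 + 0.31 + 0.10] = 3 + 1.36 = 4.36.
Under uncorrelated errors the observed covariances equal the true-score covariances, so only the own-variance terms attenuate.
True-score variance = [0.62 + 0.84 + 0.95] + 1.36 = 2.41 + 1.36 = 3.77.
Reliability = 3.77 / 4.36 = 0.8647.

0.8647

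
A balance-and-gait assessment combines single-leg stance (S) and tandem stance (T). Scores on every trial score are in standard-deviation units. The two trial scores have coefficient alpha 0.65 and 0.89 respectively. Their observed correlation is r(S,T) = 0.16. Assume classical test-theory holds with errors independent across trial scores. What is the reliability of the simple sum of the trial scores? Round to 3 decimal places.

0.802

Var(S+T) = 2 + 2·[0.16] = 2 + 0.32 = 2.32.
With uncorrelated errors the cross-covariances are all true-score covariance, so they carry over unchanged; only the diagonal terms shrink to ρᵢσᵢ².
True-score variance = [0.65 + 0.89] + 0.32 = 1.54 + 0.32 = 1.86.
Reliability = 1.86 / 2.32 = 0.802.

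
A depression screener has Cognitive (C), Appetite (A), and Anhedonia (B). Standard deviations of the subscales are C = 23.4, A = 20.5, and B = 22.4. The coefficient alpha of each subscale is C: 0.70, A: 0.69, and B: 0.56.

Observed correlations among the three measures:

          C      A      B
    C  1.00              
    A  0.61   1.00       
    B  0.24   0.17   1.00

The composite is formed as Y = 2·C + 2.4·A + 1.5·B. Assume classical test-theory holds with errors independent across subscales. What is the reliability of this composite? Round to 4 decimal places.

Var(Y) = 2²·23.4² + 2.4²·20.5² + 1.5²·22.4² + 2·[4.8·23.4·20.5·0.61 + 3·23.4·22.4·0.24 + 3.6·20.5·22.4·0.17] = 5739.84 + 4125.97 = 9865.81.
Because errors are independent across components, Cov(Tᵢ,Tⱼ) = Cov(Xᵢ,Xⱼ); the off-diagonal part of the true-score variance is the same as above.
True-score variance = [2²·23.4²·0.70 + 2.4²·20.5²·0.69 + 1.5²·22.4²·0.56] + 4125.97 = 3835.63 + 4125.97 = 7961.6.
Reliability = 7961.6 / 9865.81 = 0.8070.

0.8070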